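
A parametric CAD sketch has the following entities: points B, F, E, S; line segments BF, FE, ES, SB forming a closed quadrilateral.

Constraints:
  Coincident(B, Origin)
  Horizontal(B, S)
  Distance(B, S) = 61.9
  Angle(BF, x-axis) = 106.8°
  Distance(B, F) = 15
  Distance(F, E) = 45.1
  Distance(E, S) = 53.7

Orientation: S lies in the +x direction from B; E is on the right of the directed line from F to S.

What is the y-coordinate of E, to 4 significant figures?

-26.34

Checks: |FE| = 45.10 ✓; |ES| = 53.70 ✓.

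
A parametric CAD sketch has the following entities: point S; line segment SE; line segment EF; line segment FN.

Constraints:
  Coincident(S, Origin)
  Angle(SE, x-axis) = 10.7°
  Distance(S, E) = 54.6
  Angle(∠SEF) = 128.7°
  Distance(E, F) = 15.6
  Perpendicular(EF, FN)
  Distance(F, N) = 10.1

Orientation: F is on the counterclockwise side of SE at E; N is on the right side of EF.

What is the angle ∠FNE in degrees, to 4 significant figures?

57.08°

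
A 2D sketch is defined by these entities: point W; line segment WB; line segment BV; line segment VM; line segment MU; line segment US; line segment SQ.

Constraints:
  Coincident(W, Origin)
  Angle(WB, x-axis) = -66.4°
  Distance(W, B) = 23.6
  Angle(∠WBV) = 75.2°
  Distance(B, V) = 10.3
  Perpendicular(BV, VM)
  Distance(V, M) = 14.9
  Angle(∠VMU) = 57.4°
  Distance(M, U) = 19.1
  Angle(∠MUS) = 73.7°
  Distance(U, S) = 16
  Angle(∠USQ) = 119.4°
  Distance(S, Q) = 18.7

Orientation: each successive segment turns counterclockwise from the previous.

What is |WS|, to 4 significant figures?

28.73

∠VMU = 57.4° gives MU at -109.0° from the x-axis; with |MU| = 19.1, U = (2.047, -21.61). ∠MUS = 73.7° gives US at -2.700° from the x-axis; with |US| = 16.0, S = (18.03, -22.36). Then |WS| = |S − W| = 28.73.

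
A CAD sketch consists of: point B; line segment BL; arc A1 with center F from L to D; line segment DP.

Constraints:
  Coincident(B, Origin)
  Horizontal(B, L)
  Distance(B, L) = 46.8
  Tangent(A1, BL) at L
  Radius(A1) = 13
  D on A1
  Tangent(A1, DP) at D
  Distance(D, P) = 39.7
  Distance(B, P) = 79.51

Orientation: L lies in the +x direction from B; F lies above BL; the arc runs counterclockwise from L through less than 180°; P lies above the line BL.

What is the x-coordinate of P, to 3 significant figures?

59.4

B is at the origin; B and L share the same y with |BL| = 46.8 and L on the +x side, so L = (46.8, 0.00). The tangent condition forces FL to be normal to BL, so F = L + (0, 13) = (46.8, 13.0). Since FD ⟂ DP (tangency), |FP| = √(13.0² + 39.7²) = 41.8 regardless of where D sits on A1. So P lies on both circle(B, 79.51) and circle(F, 41.8); the above-BL intersection is P = (59.4, 52.8). D is the foot of the tangent from P: D = (59.8, 13.1).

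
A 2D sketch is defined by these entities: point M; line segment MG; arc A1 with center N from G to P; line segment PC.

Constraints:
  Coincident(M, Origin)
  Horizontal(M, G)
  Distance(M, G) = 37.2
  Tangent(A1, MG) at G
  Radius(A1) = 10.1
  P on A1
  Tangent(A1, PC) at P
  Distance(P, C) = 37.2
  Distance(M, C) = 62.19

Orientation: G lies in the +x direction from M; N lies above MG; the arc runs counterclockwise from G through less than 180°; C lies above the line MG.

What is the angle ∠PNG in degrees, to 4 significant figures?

102.8°

M is at the origin; M and G share the same y with |MG| = 37.2 and G on the +x side, so G = (37.20, 0.000). A1 meets MG tangentially, so NG is at right angles to MG, so N = G + (0, 10.1) = (37.20, 10.10). Since NP ⟂ PC (tangency), |NC| = √(10.1² + 37.2²) = 38.55 regardless of where P sits on A1. So C lies on both circle(M, 62.19) and circle(N, 38.55); the above-MG intersection is C = (38.78, 48.61). P is the foot of the tangent from C: P = (47.05, 12.34).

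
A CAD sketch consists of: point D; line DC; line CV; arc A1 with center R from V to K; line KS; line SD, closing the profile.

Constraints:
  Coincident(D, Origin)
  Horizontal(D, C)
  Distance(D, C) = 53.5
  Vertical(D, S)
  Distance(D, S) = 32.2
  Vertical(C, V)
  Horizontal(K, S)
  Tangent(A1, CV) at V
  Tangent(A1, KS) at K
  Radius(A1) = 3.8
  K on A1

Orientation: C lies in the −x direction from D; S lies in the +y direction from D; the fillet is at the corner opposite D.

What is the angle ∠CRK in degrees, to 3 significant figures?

172°

The virtual corner opposite D is at (-53.5, 32.2). Tangency of A1 to CV means the radius RV is perpendicular to CV and since A1 is tangent to KS there, RK ⟂ KS, with radius 3.8, so the center R sits 3.8 in from both sides at R = (-49.7, 28.4). That places the tangent points at V = (-53.5, 28.4) on CV and K = (-49.7, 32.2) on KS. Then cos ∠CRK = RC·RK / (|RC||RK|), giving 172°.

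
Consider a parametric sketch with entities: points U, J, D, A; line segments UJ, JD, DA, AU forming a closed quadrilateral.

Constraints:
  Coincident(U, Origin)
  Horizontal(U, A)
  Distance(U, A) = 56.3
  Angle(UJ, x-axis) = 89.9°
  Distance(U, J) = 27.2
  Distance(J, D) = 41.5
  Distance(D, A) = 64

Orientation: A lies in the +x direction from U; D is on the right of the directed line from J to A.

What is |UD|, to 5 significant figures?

15.150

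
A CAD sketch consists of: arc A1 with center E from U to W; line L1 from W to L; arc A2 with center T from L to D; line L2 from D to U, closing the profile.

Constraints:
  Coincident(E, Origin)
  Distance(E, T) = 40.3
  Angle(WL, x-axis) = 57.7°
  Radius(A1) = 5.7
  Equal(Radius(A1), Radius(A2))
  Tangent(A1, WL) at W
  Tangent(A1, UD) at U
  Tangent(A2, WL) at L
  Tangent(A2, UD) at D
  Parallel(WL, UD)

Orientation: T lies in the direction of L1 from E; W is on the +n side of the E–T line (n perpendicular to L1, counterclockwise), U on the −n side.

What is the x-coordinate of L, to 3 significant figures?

16.7

The slot axis is L1's direction at 57.7°, so u = (cos 57.7°, sin 57.7°) = (0.534, 0.845) and n = (−sin 57.7°, cos 57.7°) = (-0.845, 0.534). E is at the origin and T lies 40.3 along u from E, so T = 40.3·u = (21.5, 34.1). Tangency of A1 to both parallel lines with radius 5.7 puts W and U at E ± 5.7·n: W = (-4.82, 3.05), U = (4.82, -3.05). Equal radii place L and D the same way about T: L = T + 5.7·n = (16.7, 37.1), D = T − 5.7·n = (26.4, 31.0). So L.x = 16.7.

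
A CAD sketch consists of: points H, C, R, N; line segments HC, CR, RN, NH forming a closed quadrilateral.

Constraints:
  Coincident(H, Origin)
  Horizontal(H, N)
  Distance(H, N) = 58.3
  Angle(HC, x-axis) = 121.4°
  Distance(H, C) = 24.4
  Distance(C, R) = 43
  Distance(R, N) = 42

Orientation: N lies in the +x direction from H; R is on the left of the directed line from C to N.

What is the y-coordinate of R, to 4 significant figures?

30.31

H is at the origin; H and N share the same y with |HN| = 58.3 and N in +x, so N = (58.3, 0). HC runs at 121.4° with |HC| = 24.4, so C = (-12.71, 20.83). R is determined by |CR| = 43.0 and |RN| = 42.0 together: it lies at the intersection of circle(C, 43.0) and circle(N, 42.0). With |CN| = 74.00, the foot of the radical line on CN is 37.58 from C and the perpendicular offset is √(43.0² − 37.58²) = 20.91. Taking the left-of-CN solution: R = (29.23, 30.31).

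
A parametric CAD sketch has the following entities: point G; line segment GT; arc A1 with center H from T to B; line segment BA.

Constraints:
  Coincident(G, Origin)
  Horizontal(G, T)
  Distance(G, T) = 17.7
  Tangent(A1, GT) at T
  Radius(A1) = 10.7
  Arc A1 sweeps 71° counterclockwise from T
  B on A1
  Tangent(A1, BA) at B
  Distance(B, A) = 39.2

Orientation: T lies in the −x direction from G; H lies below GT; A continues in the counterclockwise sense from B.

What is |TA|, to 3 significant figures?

49.8

On A1, T sits at bearing 90° from H; a 71° counterclockwise sweep puts B at bearing 161°, so B = H + 10.7·(cos 161°, sin 161°) = (-27.8, -7.22). Tangency of A1 to BA means the radius HB is perpendicular to BA, so BA runs along (−sin 161°, cos 161°); with |BA| = 39.2, A = (-40.6, -44.3). Then |TA| = |A − T| = 49.8.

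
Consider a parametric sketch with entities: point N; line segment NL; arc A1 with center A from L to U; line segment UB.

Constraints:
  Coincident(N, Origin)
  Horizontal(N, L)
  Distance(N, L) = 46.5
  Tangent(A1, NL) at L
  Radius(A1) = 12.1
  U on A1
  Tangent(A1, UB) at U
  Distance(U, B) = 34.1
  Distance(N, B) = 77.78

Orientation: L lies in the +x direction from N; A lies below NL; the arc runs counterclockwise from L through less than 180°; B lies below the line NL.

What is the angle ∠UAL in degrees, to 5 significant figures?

139.33°

Checks: |AU| = 12.10 ✓; ∠(AU, UB) = 90.00° ✓; |UB| = 34.10 ✓; |NB| = 77.78 ✓.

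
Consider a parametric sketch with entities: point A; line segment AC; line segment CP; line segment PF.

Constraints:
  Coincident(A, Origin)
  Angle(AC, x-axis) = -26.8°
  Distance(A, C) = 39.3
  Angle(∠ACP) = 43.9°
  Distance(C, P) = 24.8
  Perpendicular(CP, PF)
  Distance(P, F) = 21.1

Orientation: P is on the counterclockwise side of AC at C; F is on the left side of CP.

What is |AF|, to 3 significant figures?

7.09

∠ACP = 43.9°, so CP runs at -26.8° + (180° − 43.9°) = 109° from the x-axis; with |CP| = 24.8, P = C + 24.8·(cos 109°, sin 109°) = (26.9, 5.69). CP is perpendicular to PF; with |PF| = 21.1 on the left of CP, F = P + 21.1·(-0.944, -0.331) = (6.97, -1.29). Then |AF| = |F − A| = 7.09.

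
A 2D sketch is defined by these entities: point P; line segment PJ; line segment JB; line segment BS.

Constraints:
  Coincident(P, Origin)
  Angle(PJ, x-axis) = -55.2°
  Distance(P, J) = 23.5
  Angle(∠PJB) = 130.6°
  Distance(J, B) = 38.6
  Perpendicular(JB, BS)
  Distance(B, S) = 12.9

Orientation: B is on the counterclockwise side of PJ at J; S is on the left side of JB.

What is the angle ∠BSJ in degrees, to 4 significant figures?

71.52°

∠PJB = 130.6°, so JB runs at -55.2° + (180° − 130.6°) = -5.800° from the x-axis; with |JB| = 38.6, B = J + 38.6·(cos -5.800°, sin -5.800°) = (51.81, -23.20). JB ⟂ BS; with |BS| = 12.9 on the left of JB, S = B + 12.9·(0.1011, 0.9949) = (53.12, -10.36). Then cos ∠BSJ = SB·SJ / (|SB||SJ|), giving 71.52°.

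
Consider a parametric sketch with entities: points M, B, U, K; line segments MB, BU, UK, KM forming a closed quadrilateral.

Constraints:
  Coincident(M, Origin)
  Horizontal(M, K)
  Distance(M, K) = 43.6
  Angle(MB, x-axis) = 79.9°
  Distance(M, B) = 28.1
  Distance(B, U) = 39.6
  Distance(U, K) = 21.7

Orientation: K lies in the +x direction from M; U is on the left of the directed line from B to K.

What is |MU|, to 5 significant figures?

49.125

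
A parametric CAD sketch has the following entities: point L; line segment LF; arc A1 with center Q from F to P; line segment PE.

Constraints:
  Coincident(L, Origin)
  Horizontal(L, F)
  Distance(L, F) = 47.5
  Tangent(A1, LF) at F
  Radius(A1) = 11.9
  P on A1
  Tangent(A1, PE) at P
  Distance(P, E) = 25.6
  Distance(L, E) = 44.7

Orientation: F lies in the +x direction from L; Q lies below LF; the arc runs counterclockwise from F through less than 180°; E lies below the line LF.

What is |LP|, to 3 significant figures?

37.1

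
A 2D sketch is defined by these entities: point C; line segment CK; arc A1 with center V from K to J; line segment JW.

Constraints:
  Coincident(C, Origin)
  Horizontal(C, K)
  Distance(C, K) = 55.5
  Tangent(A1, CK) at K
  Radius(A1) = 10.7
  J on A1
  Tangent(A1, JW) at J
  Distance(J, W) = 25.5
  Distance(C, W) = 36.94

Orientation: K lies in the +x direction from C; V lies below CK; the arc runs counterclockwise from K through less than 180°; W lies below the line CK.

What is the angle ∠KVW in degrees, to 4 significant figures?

113.0°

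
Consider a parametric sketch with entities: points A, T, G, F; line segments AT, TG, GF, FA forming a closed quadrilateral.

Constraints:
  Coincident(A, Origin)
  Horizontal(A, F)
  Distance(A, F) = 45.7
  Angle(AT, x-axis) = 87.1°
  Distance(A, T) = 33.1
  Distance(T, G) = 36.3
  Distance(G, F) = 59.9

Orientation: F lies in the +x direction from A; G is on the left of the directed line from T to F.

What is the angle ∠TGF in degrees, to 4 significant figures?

64.46°

Checks: |TG| = 36.30 ✓; |GF| = 59.90 ✓.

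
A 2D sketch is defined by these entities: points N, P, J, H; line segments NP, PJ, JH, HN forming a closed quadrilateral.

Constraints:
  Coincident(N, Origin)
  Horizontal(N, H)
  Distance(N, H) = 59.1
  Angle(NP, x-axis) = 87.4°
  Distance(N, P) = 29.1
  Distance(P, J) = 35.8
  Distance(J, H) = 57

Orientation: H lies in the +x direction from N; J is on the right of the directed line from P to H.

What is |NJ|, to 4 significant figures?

7.160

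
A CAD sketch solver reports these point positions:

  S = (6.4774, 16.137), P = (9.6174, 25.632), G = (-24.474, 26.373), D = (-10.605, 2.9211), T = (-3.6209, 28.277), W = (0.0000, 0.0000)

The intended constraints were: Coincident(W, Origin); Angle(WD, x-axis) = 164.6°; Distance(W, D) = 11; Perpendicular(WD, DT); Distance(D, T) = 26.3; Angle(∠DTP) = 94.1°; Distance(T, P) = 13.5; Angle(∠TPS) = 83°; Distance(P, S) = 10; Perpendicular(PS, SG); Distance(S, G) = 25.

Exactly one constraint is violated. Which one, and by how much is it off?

Distance(S, G) = 25 — off by 7.60.

W = (0.00, 0.00) ✓; WD at 164.6° ✓; |WD| = 11.00 ✓; ∠(WD, DT) = 90.00° ✓; |DT| = 26.30 ✓; ∠DTP = 94.10° ✓; |TP| = 13.50 ✓; ∠TPS = 83.00° ✓; |PS| = 10.00 ✓; ∠(PS, SG) = 90.00° ✓; |SG| = 32.60 ✗.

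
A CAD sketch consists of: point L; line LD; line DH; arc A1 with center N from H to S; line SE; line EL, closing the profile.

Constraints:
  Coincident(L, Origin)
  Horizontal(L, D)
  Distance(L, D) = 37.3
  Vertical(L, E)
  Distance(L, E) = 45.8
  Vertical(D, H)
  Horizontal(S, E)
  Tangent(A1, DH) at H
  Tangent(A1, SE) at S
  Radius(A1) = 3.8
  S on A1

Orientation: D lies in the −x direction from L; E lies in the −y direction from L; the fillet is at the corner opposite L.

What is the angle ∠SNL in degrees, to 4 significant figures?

141.4°

L is at the origin; LD is horizontal with |LD| = 37.3 and D on the −x side, so D = (-37.30, 0.000). L and E share the same x with |LE| = 45.8 and E on the −y side, so E = (0.000, -45.80). The virtual corner opposite L is at (-37.30, -45.80). Since A1 is tangent to DH there, NH ⟂ DH and A1 meets SE tangentially, so NS is at right angles to SE, with radius 3.8, so the center N sits 3.8 in from both sides at N = (-33.50, -42.00). That places the tangent points at H = (-37.30, -42.00) on DH and S = (-33.50, -45.80) on SE. Then cos ∠SNL = NS·NL / (|NS||NL|), giving 141.4°.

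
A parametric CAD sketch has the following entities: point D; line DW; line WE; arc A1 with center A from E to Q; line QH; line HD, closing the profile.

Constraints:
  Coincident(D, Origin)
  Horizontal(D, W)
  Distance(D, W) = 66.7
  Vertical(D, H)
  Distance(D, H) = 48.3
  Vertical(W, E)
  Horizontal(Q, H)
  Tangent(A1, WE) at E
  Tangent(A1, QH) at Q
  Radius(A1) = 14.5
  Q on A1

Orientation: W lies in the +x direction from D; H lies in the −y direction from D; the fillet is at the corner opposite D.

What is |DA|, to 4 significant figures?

62.19

D is at the origin; D and W share the same y with |DW| = 66.7 and W on the +x side, so W = (66.70, 0.000). DH is vertical with |DH| = 48.3 and H on the −y side, so H = (0.000, -48.30). The virtual corner opposite D is at (66.70, -48.30). Since A1 is tangent to WE there, AE ⟂ WE and tangency of A1 to QH means the radius AQ is perpendicular to QH, with radius 14.5, so the center A sits 14.5 in from both sides at A = (52.20, -33.80). Then |DA| = |A − D| = 62.19.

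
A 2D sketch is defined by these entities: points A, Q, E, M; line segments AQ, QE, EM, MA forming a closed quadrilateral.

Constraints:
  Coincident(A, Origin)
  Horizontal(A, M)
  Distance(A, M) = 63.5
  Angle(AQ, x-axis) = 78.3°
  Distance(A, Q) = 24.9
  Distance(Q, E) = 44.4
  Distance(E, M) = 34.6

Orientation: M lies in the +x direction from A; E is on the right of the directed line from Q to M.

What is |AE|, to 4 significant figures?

33.07

Checks: |QE| = 44.40 ✓; |EM| = 34.60 ✓.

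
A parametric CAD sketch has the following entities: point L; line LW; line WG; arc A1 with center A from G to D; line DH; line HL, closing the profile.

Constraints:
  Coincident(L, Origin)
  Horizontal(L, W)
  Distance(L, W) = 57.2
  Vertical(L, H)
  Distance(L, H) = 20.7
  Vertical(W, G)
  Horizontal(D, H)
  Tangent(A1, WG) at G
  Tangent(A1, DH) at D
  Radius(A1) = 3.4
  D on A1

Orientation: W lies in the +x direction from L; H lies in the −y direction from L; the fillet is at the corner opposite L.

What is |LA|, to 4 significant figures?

56.51

L is at the origin; L and W share the same y with |LW| = 57.2 and W on the +x side, so W = (57.20, 0.000). LH is vertical with |LH| = 20.7 and H on the −y side, so H = (0.000, -20.70). The virtual corner opposite L is at (57.20, -20.70). Tangency of A1 to WG means the radius AG is perpendicular to WG and the tangent condition forces AD to be normal to DH, with radius 3.4, so the center A sits 3.4 in from both sides at A = (53.80, -17.30). Then |LA| = |A − L| = 56.51.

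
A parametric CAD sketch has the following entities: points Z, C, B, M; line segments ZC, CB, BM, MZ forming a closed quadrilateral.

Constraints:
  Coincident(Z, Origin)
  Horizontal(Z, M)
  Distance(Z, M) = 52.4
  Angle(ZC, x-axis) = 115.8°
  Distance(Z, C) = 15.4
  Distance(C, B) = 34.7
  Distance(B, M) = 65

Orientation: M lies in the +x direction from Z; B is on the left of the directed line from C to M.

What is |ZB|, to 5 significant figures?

46.426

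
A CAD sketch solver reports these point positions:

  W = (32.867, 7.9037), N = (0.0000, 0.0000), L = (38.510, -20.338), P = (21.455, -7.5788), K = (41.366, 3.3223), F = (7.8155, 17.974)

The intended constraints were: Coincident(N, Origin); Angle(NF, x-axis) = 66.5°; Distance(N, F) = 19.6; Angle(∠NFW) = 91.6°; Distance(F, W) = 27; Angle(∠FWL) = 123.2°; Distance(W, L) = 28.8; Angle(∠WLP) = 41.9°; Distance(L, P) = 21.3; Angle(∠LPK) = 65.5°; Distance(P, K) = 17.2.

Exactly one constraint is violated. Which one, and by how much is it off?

Distance(P, K) = 17.2 — off by 5.50.

N = (0.00, 0.00) ✓; NF at 66.50° ✓; |NF| = 19.60 ✓; ∠NFW = 91.60° ✓; |FW| = 27.00 ✓; ∠FWL = 123.2° ✓; |WL| = 28.80 ✓; ∠WLP = 41.90° ✓; |LP| = 21.30 ✓; ∠LPK = 65.50° ✓; |PK| = 22.70 ✗.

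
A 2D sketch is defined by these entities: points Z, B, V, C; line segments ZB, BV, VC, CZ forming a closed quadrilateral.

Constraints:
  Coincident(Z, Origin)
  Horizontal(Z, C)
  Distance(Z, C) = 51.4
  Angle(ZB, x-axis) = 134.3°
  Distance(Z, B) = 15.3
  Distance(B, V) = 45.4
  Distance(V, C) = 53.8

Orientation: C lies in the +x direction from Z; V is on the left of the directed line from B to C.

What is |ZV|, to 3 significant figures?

48.5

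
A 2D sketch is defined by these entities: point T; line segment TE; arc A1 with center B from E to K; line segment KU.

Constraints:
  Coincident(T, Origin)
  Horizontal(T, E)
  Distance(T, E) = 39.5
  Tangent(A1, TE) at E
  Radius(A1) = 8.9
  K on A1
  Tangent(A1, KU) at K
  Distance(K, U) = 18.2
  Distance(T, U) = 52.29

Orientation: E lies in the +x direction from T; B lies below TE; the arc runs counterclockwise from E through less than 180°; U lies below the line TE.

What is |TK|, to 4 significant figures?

35.53

T is at the origin; TE is horizontal with |TE| = 39.5 and E on the +x side, so E = (39.50, 0.000). Since A1 is tangent to TE there, BE ⟂ TE, so B = E + (0, -8.9) = (39.50, -8.900). Since BK ⟂ KU (tangency), |BU| = √(8.9² + 18.2²) = 20.26 regardless of where K sits on A1. So U lies on both circle(T, 52.29) and circle(B, 20.26); the below-TE intersection is U = (43.70, -28.72). K is the foot of the tangent from U: K = (32.49, -14.38).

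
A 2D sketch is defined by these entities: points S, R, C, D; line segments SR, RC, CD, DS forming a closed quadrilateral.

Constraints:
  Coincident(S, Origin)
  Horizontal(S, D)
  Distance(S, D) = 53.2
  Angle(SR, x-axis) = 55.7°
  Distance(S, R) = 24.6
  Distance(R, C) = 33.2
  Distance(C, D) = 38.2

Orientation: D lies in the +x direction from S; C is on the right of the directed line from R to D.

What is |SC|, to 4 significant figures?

21.37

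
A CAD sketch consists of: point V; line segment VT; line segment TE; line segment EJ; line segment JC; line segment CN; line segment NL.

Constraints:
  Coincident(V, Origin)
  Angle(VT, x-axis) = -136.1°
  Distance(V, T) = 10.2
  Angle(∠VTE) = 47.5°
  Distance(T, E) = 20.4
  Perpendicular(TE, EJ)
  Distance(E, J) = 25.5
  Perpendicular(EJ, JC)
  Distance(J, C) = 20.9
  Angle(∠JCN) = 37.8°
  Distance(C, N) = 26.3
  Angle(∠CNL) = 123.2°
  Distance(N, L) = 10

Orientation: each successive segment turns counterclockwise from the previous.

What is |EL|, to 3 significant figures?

15.7

∠JCN = 37.8° gives CN at -41.4° from the x-axis; with |CN| = 26.3, N = (13.5, 1.02). ∠CNL = 123.2° gives NL at 15.4° from the x-axis; with |NL| = 10.0, L = (23.1, 3.67). Then |EL| = |L − E| = 15.7.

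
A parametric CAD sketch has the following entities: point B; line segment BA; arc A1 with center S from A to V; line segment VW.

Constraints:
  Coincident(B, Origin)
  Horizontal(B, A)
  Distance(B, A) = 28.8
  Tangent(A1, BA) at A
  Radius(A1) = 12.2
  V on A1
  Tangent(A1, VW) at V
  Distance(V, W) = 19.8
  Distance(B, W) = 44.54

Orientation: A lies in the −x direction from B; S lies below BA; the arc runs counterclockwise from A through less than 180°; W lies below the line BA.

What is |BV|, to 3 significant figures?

43.3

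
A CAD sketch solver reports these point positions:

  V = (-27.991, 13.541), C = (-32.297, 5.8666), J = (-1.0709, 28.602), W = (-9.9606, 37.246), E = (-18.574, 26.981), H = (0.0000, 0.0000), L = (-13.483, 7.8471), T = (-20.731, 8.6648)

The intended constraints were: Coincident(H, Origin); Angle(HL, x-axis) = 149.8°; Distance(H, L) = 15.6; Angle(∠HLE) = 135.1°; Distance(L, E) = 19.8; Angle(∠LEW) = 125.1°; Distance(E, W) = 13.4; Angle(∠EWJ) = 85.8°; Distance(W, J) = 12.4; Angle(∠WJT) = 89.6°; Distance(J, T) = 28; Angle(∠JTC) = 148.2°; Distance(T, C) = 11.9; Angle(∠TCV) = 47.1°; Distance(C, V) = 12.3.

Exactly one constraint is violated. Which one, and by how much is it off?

Distance(C, V) = 12.3 — off by 3.50.

H = (0.00, 0.00) ✓; HL at 149.8° ✓; |HL| = 15.60 ✓; ∠HLE = 135.1° ✓; |LE| = 19.80 ✓; ∠LEW = 125.1° ✓; |EW| = 13.40 ✓; ∠EWJ = 85.80° ✓; |WJ| = 12.40 ✓; ∠WJT = 89.60° ✓; |JT| = 28.00 ✓; ∠JTC = 148.2° ✓; |TC| = 11.90 ✓; ∠TCV = 47.10° ✓; |CV| = 8.800 ✗.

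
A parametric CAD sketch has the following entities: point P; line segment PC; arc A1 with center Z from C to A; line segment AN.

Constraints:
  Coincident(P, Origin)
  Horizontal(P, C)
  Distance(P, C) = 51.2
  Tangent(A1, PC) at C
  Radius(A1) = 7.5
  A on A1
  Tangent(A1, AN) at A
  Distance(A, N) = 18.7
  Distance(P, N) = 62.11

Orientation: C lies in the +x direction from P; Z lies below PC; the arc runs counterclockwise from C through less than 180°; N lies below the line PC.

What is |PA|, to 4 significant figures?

46.61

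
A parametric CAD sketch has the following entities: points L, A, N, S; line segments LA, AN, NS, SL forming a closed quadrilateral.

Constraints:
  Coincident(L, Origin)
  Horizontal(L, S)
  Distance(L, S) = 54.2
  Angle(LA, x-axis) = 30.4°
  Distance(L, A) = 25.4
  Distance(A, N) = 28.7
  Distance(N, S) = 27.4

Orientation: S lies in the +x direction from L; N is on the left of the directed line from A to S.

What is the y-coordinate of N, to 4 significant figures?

26.48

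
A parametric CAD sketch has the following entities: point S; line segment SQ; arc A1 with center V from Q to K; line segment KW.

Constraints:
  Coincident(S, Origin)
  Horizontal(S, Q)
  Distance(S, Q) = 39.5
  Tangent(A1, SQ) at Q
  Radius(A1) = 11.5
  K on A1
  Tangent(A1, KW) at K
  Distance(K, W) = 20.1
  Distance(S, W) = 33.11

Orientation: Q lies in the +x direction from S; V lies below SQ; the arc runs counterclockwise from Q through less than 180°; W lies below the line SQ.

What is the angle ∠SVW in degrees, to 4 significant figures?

53.53°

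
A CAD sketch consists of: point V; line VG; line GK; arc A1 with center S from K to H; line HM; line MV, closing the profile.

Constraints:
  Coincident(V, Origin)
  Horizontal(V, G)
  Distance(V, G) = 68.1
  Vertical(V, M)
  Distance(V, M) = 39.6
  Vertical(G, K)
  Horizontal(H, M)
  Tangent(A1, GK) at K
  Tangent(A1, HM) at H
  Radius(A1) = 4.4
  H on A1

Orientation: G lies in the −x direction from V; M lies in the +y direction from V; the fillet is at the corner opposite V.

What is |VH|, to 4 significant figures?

75.01

V is at the origin; V and G share the same y with |VG| = 68.1 and G on the −x side, so G = (-68.10, 0.000). VM is vertical with |VM| = 39.6 and M on the +y side, so M = (0.000, 39.60). The virtual corner opposite V is at (-68.10, 39.60). A1 meets GK tangentially, so SK is at right angles to GK and tangency of A1 to HM means the radius SH is perpendicular to HM, with radius 4.4, so the center S sits 4.4 in from both sides at S = (-63.70, 35.20). That places the tangent points at K = (-68.10, 35.20) on GK and H = (-63.70, 39.60) on HM. Then |VH| = |H − V| = 75.01.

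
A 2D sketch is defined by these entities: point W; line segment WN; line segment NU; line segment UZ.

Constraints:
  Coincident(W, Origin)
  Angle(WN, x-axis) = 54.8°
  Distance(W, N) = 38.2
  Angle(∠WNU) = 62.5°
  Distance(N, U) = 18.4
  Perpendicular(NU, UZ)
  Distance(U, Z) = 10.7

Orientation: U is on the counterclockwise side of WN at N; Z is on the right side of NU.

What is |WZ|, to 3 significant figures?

44.6

W is at the origin; WN runs at 54.8° with length 38.2, so N = 38.2·(cos 54.8°, sin 54.8°) = (22.0, 31.2). ∠WNU = 62.5°, so NU runs at 54.8° + (180° − 62.5°) = 172° from the x-axis; with |NU| = 18.4, U = N + 18.4·(cos 172°, sin 172°) = (3.79, 33.7). The perpendicularity gives UZ at right angles to NU; with |UZ| = 10.7 on the right of NU, Z = U + 10.7·(0.134, 0.991) = (5.22, 44.3). Then |WZ| = |Z − W| = 44.6.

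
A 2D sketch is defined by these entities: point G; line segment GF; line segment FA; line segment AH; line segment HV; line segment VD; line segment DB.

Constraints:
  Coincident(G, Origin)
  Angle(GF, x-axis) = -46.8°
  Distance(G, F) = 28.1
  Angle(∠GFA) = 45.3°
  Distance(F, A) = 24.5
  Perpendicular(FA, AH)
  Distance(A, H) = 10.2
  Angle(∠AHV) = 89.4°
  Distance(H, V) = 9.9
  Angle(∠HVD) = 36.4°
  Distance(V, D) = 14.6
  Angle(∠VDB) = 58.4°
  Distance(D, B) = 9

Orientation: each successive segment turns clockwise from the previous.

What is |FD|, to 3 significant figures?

26.5

∠AHV = 89.4° gives HV at -2.10° from the x-axis; with |HV| = 9.9, V = (4.90, -10.0). ∠HVD = 36.4° gives VD at -146° from the x-axis; with |VD| = 14.6, D = (-7.16, -18.2). Then |FD| = |D − F| = 26.5.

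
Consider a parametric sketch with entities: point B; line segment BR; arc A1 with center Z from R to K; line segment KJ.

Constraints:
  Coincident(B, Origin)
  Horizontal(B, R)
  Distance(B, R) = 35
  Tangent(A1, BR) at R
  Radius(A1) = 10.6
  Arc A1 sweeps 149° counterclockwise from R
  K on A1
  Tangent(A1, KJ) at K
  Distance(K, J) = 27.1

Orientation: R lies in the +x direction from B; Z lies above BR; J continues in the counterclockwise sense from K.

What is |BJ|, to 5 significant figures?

37.799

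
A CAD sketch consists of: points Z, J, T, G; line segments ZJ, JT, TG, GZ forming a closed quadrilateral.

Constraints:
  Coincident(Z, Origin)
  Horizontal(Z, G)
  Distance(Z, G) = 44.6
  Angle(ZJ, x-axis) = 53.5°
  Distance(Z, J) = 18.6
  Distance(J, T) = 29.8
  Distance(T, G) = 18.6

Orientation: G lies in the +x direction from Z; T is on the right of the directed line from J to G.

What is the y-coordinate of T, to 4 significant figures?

-9.244

Checks: |JT| = 29.80 ✓; |TG| = 18.60 ✓.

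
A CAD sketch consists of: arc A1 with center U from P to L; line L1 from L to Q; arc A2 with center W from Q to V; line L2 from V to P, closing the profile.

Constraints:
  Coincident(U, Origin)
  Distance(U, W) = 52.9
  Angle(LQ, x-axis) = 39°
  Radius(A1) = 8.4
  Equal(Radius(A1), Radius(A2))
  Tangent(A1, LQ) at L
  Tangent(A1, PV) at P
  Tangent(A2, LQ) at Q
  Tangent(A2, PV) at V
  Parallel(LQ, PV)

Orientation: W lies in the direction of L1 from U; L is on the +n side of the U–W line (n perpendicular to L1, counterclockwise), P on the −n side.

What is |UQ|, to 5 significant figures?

53.563

The slot axis is L1's direction at 39.0°, so u = (cos 39.0°, sin 39.0°) = (0.77715, 0.62932) and n = (−sin 39.0°, cos 39.0°) = (-0.62932, 0.77715). U is at the origin and W lies 52.9 along u from U, so W = 52.9·u = (41.111, 33.291). Tangency of A1 to both parallel lines with radius 8.4 puts L and P at U ± 8.4·n: L = (-5.2863, 6.5280), P = (5.2863, -6.5280). Equal radii place Q and V the same way about W: Q = W + 8.4·n = (35.825, 39.819), V = W − 8.4·n = (46.397, 26.763). Then |UQ| = |Q − U| = 53.563.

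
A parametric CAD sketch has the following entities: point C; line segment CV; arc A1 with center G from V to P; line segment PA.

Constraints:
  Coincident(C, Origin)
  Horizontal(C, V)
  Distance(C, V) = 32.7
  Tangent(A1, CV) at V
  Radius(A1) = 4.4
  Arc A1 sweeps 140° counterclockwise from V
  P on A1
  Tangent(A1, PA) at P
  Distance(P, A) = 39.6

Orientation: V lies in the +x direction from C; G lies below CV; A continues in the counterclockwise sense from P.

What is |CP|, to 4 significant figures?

30.87

A1 meets CV tangentially, so GV is at right angles to CV, so G = V + (0, -4.4) = (32.70, -4.400). On A1, V sits at bearing 90° from G; a 140° counterclockwise sweep puts P at bearing 230°, so P = G + 4.4·(cos 230°, sin 230°) = (29.87, -7.771). Then |CP| = |P − C| = 30.87.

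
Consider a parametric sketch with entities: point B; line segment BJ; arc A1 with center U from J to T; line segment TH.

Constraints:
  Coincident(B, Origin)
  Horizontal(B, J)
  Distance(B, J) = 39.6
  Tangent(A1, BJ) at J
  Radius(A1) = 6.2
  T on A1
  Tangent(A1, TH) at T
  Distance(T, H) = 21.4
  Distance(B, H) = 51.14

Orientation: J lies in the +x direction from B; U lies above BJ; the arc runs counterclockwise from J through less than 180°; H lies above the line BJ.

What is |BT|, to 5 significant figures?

46.282

Checks: B.y = 0.00, J.y = 0.00 ✓; ∠(UJ, JB) = 90.00° ✓; |UT| = 6.200 ✓; ∠(UT, TH) = 90.00° ✓; |TH| = 21.40 ✓; |BH| = 51.14 ✓.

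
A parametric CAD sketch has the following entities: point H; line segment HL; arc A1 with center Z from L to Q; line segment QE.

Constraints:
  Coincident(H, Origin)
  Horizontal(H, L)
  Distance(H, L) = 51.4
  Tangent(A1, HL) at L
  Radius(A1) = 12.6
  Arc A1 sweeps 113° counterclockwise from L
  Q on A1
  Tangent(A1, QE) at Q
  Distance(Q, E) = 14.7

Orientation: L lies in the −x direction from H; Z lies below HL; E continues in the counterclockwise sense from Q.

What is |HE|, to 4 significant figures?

65.13

H is at the origin; HL is horizontal with |HL| = 51.4 and L on the −x side, so L = (-51.40, 0.000). A1 meets HL tangentially, so ZL is at right angles to HL, so Z = L + (0, -12.6) = (-51.40, -12.60). On A1, L sits at bearing 90° from Z; a 113° counterclockwise sweep puts Q at bearing 203°, so Q = Z + 12.6·(cos 203°, sin 203°) = (-63.00, -17.52). A1 meets QE tangentially, so ZQ is at right angles to QE, so QE runs along (−sin 203°, cos 203°); with |QE| = 14.7, E = (-57.25, -31.05). Then |HE| = |E − H| = 65.13.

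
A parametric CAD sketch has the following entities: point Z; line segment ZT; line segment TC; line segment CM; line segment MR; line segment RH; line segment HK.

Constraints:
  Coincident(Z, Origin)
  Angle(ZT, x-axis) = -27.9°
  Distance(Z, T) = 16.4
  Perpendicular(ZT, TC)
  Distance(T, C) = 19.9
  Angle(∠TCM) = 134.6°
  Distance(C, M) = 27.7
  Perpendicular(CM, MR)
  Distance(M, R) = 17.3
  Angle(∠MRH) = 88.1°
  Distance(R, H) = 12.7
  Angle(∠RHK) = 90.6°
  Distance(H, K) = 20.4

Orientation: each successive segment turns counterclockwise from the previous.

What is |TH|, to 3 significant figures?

29.1

Z is at the origin; ZT runs at -27.9° with length 16.4, so T = (14.5, -7.67). ZT is perpendicular to TC, so TC runs at 62.1°; with |TC| = 19.9, C = (23.8, 9.91). ∠TCM = 134.6° gives CM at 108° from the x-axis; with |CM| = 27.7, M = (15.5, 36.3). CM is perpendicular to MR, so MR runs at -162°; with |MR| = 17.3, R = (-1.02, 31.1). ∠MRH = 88.1° gives RH at -70.6° from the x-axis; with |RH| = 12.7, H = (3.20, 19.1). Then |TH| = |H − T| = 29.1.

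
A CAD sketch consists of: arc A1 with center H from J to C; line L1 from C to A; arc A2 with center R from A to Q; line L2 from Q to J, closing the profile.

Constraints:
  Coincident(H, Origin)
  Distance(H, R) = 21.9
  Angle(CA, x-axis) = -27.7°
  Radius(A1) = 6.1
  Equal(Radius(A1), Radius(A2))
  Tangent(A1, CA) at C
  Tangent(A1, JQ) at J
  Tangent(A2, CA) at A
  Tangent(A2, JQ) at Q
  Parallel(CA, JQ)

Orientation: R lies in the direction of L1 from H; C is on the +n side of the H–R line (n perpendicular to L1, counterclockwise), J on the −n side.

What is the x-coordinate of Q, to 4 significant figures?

16.55

The slot axis is L1's direction at -27.7°, so u = (cos -27.7°, sin -27.7°) = (0.8854, -0.4648) and n = (−sin -27.7°, cos -27.7°) = (0.4648, 0.8854). H is at the origin and R lies 21.9 along u from H, so R = 21.9·u = (19.39, -10.18). Tangency of A1 to both parallel lines with radius 6.1 puts C and J at H ± 6.1·n: C = (2.836, 5.401), J = (-2.836, -5.401). Equal radii place A and Q the same way about R: A = R + 6.1·n = (22.23, -4.779), Q = R − 6.1·n = (16.55, -15.58). So Q.x = 16.55.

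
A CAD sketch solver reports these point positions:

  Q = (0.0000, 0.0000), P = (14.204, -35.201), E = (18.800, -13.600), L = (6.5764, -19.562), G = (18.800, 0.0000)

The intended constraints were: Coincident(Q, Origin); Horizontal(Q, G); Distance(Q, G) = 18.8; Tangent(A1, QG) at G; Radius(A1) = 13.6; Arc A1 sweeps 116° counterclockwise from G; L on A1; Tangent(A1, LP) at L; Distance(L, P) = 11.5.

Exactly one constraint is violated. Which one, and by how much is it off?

Distance(L, P) = 11.5 — off by 5.90.

Q = (0.00, 0.00) ✓; Q.y = 0.00, G.y = 0.00 ✓; |QG| = 18.80 ✓; ∠(EG, GQ) = 90.00° ✓; |EG| = 13.60 ✓; bearing(E→L) − bearing(E→G) = 116.0° ✓; |EL| = 13.60 ✓; ∠(EL, LP) = 90.00° ✓; |LP| = 17.40 ✗.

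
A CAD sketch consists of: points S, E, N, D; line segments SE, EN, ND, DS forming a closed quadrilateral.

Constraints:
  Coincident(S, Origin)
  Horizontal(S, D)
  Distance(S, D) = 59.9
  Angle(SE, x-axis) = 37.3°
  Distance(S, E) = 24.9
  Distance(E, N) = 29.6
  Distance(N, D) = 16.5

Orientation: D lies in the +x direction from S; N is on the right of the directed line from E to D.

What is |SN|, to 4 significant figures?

43.67

Checks: |EN| = 29.60 ✓; |ND| = 16.50 ✓.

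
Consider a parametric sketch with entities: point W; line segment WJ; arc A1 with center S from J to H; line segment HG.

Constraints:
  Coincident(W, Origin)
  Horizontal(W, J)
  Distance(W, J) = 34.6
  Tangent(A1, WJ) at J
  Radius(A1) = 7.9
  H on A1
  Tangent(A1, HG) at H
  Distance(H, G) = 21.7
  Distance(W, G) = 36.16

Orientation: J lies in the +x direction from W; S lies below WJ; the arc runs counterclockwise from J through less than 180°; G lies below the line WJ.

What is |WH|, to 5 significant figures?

27.602

W is at the origin; WJ is horizontal with |WJ| = 34.6 and J on the +x side, so J = (34.600, 0.0000). Since A1 is tangent to WJ there, SJ ⟂ WJ, so S = J + (0, -7.9) = (34.600, -7.9000). Since SH ⟂ HG (tangency), |SG| = √(7.9² + 21.7²) = 23.093 regardless of where H sits on A1. So G lies on both circle(W, 36.16) and circle(S, 23.093); the below-WJ intersection is G = (23.024, -27.882). H is the foot of the tangent from G: H = (26.822, -6.5174).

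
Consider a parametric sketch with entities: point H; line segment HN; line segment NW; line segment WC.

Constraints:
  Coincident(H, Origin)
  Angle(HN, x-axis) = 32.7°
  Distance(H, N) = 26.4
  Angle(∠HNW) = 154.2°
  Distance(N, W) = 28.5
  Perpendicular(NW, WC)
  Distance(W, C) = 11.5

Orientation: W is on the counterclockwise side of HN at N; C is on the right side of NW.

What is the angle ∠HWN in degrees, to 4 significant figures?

12.40°

H is at the origin; HN runs at 32.7° with length 26.4, so N = 26.4·(cos 32.7°, sin 32.7°) = (22.22, 14.26). ∠HNW = 154.2°, so NW runs at 32.7° + (180° − 154.2°) = 58.50° from the x-axis; with |NW| = 28.5, W = N + 28.5·(cos 58.50°, sin 58.50°) = (37.11, 38.56). Then cos ∠HWN = WH·WN / (|WH||WN|), giving 12.40°.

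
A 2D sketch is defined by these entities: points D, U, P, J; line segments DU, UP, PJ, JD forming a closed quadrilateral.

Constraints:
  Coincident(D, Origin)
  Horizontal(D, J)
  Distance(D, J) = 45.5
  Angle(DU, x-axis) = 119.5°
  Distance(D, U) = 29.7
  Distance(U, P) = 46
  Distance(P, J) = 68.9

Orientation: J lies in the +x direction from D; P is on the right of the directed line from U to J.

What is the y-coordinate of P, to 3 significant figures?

-19.8

Checks: |UP| = 46.00 ✓; |PJ| = 68.90 ✓.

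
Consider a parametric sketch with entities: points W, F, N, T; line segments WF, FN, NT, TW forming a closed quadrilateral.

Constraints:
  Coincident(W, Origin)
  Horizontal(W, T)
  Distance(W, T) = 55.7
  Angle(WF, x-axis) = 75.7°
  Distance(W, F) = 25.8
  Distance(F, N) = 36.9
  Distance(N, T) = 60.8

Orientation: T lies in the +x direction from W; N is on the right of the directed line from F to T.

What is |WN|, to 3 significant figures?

11.2

W is at the origin; W and T share the same y with |WT| = 55.7 and T in +x, so T = (55.7, 0). WF runs at 75.7° with |WF| = 25.8, so F = (6.37, 25.0). N is determined by |FN| = 36.9 and |NT| = 60.8 together: it lies at the intersection of circle(F, 36.9) and circle(T, 60.8). With |FT| = 55.3, the foot of the radical line on FT is 6.54 from F and the perpendicular offset is √(36.9² − 6.54²) = 36.3. Taking the right-of-FT solution: N = (-4.21, -10.3).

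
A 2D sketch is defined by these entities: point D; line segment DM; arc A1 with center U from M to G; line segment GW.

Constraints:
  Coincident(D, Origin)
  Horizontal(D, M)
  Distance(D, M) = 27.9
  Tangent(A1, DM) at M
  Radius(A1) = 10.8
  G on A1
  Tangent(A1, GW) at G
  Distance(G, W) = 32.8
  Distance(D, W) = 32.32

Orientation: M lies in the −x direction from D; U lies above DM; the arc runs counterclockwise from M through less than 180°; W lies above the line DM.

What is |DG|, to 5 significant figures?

19.489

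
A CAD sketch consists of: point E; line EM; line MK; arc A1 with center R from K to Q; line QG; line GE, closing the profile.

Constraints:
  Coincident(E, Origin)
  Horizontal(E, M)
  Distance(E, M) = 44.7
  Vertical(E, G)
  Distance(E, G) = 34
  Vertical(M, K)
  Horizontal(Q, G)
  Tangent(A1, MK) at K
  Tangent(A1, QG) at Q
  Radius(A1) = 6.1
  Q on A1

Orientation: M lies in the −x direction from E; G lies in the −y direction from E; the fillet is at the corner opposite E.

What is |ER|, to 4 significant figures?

47.63

E is at the origin; E and M share the same y with |EM| = 44.7 and M on the −x side, so M = (-44.70, 0.000). E and G share the same x with |EG| = 34.0 and G on the −y side, so G = (0.000, -34.00). The virtual corner opposite E is at (-44.70, -34.00). A1 meets MK tangentially, so RK is at right angles to MK and the tangent condition forces RQ to be normal to QG, with radius 6.1, so the center R sits 6.1 in from both sides at R = (-38.60, -27.90). Then |ER| = |R − E| = 47.63.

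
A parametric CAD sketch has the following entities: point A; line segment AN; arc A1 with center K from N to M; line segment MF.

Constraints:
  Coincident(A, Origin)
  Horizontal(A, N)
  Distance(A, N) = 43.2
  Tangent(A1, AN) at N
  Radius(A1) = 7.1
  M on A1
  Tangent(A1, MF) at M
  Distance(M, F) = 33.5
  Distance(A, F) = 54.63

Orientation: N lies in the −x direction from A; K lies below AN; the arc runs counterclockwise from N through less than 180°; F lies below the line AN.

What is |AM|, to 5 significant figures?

50.699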